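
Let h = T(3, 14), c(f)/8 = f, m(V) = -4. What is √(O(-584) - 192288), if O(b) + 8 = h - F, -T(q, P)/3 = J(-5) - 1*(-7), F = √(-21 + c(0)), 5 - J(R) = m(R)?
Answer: √(-192344 - I*√21) ≈ 0.005 - 438.57*I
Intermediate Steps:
J(R) = 9 (J(R) = 5 - 1*(-4) = 5 + 4 = 9)
c(f) = 8*f
F = I*√21 (F = √(-21 + 8*0) = √(-21 + 0) = √(-21) = I*√21 ≈ 4.5826*I)
T(q, P) = -48 (T(q, P) = -3*(9 - 1*(-7)) = -3*(9 + 7) = -3*16 = -48)
h = -48
O(b) = -56 - I*√21 (O(b) = -8 + (-48 - I*√21) = -56 - I*√21)
√(O(-584) - 192288) = √((-56 - I*√21) - 192288) = √(-192344 - I*√21)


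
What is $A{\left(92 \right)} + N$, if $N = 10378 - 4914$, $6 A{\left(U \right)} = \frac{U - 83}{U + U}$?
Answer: $\frac{2010755}{368} \approx 5464.0$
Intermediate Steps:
$A{\left(U \right)} = \frac{-83 + U}{12 U}$ ($A{\left(U \right)} = \frac{\left(U - 83\right) \frac{1}{U + U}}{6} = \frac{\left(-83 + U\right) \frac{1}{2 U}}{6} = \frac{\frac{1}{2} \frac{1}{U} \left(-83 + U\right)}{6} = \frac{-83 + U}{12 U}$)
$N = 5464$ ($N = 10378 - 4914 = 5464$)
$A{\left(92 \right)} + N = \frac{-83 + 92}{12 \cdot 92} + 5464 = \frac{1}{12} \cdot \frac{1}{92} \cdot 9 + 5464 = \frac{3}{368} + 5464 = \frac{2010755}{368}$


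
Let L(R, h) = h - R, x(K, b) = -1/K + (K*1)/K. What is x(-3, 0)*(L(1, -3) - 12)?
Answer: -64/3 ≈ -21.333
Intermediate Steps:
x(K, b) = 1 - 1/K (x(K, b) = -1/K + K/K = -1/K + 1 = 1 - 1/K)
x(-3, 0)*(L(1, -3) - 12) = ((-1 - 3)/(-3))*((-3 - 1*1) - 12) = (-⅓*(-4))*((-3 - 1) - 12) = 4*(-4 - 12)/3 = (4/3)*(-16) = -64/3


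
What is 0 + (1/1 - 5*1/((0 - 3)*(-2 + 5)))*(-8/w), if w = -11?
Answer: 112/99 ≈ 1.1313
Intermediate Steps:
0 + (1/1 - 5*1/((0 - 3)*(-2 + 5)))*(-8/w) = 0 + (1/1 - 5*1/((0 - 3)*(-2 + 5)))*(-8/(-11)) = 0 + (1*1 - 5/((-3*3)))*(-8*(-1/11)) = 0 + (1 - 5/(-9))*(8/11) = 0 + (1 - 5*(-⅑))*(8/11) = 0 + (1 + 5/9)*(8/11) = 0 + (14/9)*(8/11) = 0 + 112/99 = 112/99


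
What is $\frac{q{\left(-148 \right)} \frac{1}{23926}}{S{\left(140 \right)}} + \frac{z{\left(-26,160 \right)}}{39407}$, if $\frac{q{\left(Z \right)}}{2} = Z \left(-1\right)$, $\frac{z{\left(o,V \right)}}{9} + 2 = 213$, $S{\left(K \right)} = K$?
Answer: $\frac{796578854}{16499907935} \approx 0.048278$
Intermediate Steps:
$z{\left(o,V \right)} = 1899$ ($z{\left(o,V \right)} = -18 + 9 \cdot 213 = -18 + 1917 = 1899$)
$q{\left(Z \right)} = - 2 Z$ ($q{\left(Z \right)} = 2 Z \left(-1\right) = 2 \left(- Z\right) = - 2 Z$)
$\frac{q{\left(-148 \right)} \frac{1}{23926}}{S{\left(140 \right)}} + \frac{z{\left(-26,160 \right)}}{39407} = \frac{\left(-2\right) \left(-148\right) \frac{1}{23926}}{140} + \frac{1899}{39407} = 296 \cdot \frac{1}{23926} \cdot \frac{1}{140} + 1899 \cdot \frac{1}{39407} = \frac{148}{11963} \cdot \frac{1}{140} + \frac{1899}{39407} = \frac{37}{418705} + \frac{1899}{39407} = \frac{796578854}{16499907935}$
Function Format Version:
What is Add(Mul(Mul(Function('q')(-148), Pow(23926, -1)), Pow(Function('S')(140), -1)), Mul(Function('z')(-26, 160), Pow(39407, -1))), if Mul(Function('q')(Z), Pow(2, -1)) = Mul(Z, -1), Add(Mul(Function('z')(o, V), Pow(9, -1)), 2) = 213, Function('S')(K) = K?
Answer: Rational(796578854, 16499907935) ≈ 0.048278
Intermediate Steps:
Function('z')(o, V) = 1899 (Function('z')(o, V) = Add(-18, Mul(9, 213)) = Add(-18, 1917) = 1899)
Function('q')(Z) = Mul(-2, Z) (Function('q')(Z) = Mul(2, Mul(Z, -1)) = Mul(2, Mul(-1, Z)) = Mul(-2, Z))
Add(Mul(Mul(Function('q')(-148), Pow(23926, -1)), Pow(Function('S')(140), -1)), Mul(Function('z')(-26, 160), Pow(39407, -1))) = Add(Mul(Mul(Mul(-2, -148), Pow(23926, -1)), Pow(140, -1)), Mul(1899, Pow(39407, -1))) = Add(Mul(Mul(296, Rational(1, 23926)), Rational(1, 140)), Mul(1899, Rational(1, 39407))) = Add(Mul(Rational(148, 11963), Rational(1, 140)), Rational(1899, 39407)) = Add(Rational(37, 418705), Rational(1899, 39407)) = Rational(796578854, 16499907935)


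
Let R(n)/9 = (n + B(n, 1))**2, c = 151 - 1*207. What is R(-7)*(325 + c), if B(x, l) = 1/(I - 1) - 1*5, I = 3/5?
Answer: 2036061/4 ≈ 5.0902e+5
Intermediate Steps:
I = 3/5 (I = 3*(1/5) = 3/5 ≈ 0.60000)
B(x, l) = -15/2 (B(x, l) = 1/(3/5 - 1) - 1*5 = 1/(-2/5) - 5 = -5/2 - 5 = -15/2)
c = -56 (c = 151 - 207 = -56)
R(n) = 9*(-15/2 + n)**2 (R(n) = 9*(n - 15/2)**2 = 9*(-15/2 + n)**2)
R(-7)*(325 + c) = (9*(-15 + 2*(-7))**2/4)*(325 - 56) = (9*(-15 - 14)**2/4)*269 = ((9/4)*(-29)**2)*269 = ((9/4)*841)*269 = (7569/4)*269 = 2036061/4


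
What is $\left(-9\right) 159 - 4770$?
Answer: $-6201$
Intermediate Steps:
$\left(-9\right) 159 - 4770 = -1431 - 4770 = -6201$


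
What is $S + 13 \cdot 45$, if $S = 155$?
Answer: $740$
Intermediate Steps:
$S + 13 \cdot 45 = 155 + 13 \cdot 45 = 155 + 585 = 740$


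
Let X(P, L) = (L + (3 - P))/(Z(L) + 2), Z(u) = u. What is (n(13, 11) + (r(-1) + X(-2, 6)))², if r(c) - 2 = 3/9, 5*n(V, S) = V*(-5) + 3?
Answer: 1087849/14400 ≈ 75.545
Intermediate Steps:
X(P, L) = (3 + L - P)/(2 + L) (X(P, L) = (L + (3 - P))/(L + 2) = (3 + L - P)/(2 + L))
n(V, S) = ⅗ - V (n(V, S) = (V*(-5) + 3)/5 = (-5*V + 3)/5 = (3 - 5*V)/5 = ⅗ - V)
r(c) = 7/3 (r(c) = 2 + 3/9 = 2 + 3*(⅑) = 2 + ⅓ = 7/3)
(n(13, 11) + (r(-1) + X(-2, 6)))² = ((⅗ - 1*13) + (7/3 + (3 + 6 - 1*(-2))/(2 + 6)))² = ((⅗ - 13) + (7/3 + (3 + 6 + 2)/8))² = (-62/5 + (7/3 + (⅛)*11))² = (-62/5 + (7/3 + 11/8))² = (-62/5 + 89/24)² = (-1043/120)² = 1087849/14400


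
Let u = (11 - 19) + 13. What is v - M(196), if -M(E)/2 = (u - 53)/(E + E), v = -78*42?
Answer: -160536/49 ≈ -3276.2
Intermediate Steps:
u = 5 (u = -8 + 13 = 5)
v = -3276
M(E) = 48/E (M(E) = -2*(5 - 53)/(E + E) = -(-96)/(2*E) = -(-96)*1/(2*E) = -(-48)/E = 48/E)
v - M(196) = -3276 - 48/196 = -3276 - 1*12/49 = -3276 - 12/49 = -160536/49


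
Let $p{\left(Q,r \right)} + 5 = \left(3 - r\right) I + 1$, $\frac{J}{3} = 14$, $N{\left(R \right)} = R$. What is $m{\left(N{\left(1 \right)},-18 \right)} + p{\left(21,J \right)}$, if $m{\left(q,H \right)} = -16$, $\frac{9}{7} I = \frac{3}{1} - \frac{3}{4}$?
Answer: $- \frac{353}{4} \approx -88.25$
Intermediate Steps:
$I = \frac{7}{4}$ ($I = \frac{7 \left(\frac{3}{1} - \frac{3}{4}\right)}{9} = \frac{7 \left(3 \cdot 1 - \frac{3}{4}\right)}{9} = \frac{7 \left(3 - \frac{3}{4}\right)}{9} = \frac{7}{9} \cdot \frac{9}{4} = \frac{7}{4} \approx 1.75$)
$J = 42$ ($J = 3 \cdot 14 = 42$)
$p{\left(Q,r \right)} = \frac{5}{4} - \frac{7 r}{4}$ ($p{\left(Q,r \right)} = -5 + \left(\left(3 - r\right) \frac{7}{4} + 1\right) = -5 + \left(\left(\frac{21}{4} - \frac{7 r}{4}\right) + 1\right) = -5 - \left(- \frac{25}{4} + \frac{7 r}{4}\right) = \frac{5}{4} - \frac{7 r}{4}$)
$m{\left(N{\left(1 \right)},-18 \right)} + p{\left(21,J \right)} = -16 + \left(\frac{5}{4} - \frac{147}{2}\right) = -16 - \frac{289}{4} = - \frac{353}{4}$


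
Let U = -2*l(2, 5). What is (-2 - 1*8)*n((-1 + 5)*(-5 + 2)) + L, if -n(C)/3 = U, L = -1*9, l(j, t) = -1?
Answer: 51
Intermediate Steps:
L = -9
U = 2 (U = -2*(-1) = 2)
n(C) = -6 (n(C) = -3*2 = -6)
(-2 - 1*8)*n((-1 + 5)*(-5 + 2)) + L = (-2 - 1*8)*(-6) - 9 = (-2 - 8)*(-6) - 9 = -10*(-6) - 9 = 60 - 9 = 51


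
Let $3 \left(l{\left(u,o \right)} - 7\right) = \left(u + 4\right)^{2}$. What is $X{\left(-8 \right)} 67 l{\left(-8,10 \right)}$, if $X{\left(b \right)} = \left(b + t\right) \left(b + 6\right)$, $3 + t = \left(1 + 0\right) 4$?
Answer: $\frac{34706}{3} \approx 11569.0$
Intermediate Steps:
$t = 1$ ($t = -3 + \left(1 + 0\right) 4 = -3 + 1 \cdot 4 = -3 + 4 = 1$)
$X{\left(b \right)} = \left(1 + b\right) \left(6 + b\right)$ ($X{\left(b \right)} = \left(b + 1\right) \left(b + 6\right) = \left(1 + b\right) \left(6 + b\right)$)
$l{\left(u,o \right)} = 7 + \frac{\left(4 + u\right)^{2}}{3}$ ($l{\left(u,o \right)} = 7 + \frac{\left(u + 4\right)^{2}}{3} = 7 + \frac{\left(4 + u\right)^{2}}{3}$)
$X{\left(-8 \right)} 67 l{\left(-8,10 \right)} = \left(6 + \left(-8\right)^{2} + 7 \left(-8\right)\right) 67 \left(7 + \frac{\left(4 - 8\right)^{2}}{3}\right) = \left(6 + 64 - 56\right) 67 \left(7 + \frac{\left(-4\right)^{2}}{3}\right) = 14 \cdot 67 \left(7 + \frac{1}{3} \cdot 16\right) = 938 \left(7 + \frac{16}{3}\right) = 938 \cdot \frac{37}{3} = \frac{34706}{3}$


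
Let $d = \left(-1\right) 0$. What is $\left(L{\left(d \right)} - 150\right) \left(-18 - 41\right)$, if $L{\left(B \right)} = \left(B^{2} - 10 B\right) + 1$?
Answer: $8791$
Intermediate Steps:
$d = 0$
$L{\left(B \right)} = 1 + B^{2} - 10 B$
$\left(L{\left(d \right)} - 150\right) \left(-18 - 41\right) = \left(\left(1 + 0^{2} - 0\right) - 150\right) \left(-18 - 41\right) = \left(\left(1 + 0 + 0\right) - 150\right) \left(-18 - 41\right) = \left(1 - 150\right) \left(-59\right) = \left(-149\right) \left(-59\right) = 8791$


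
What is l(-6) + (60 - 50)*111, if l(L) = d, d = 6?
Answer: 1116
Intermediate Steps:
l(L) = 6
l(-6) + (60 - 50)*111 = 6 + (60 - 50)*111 = 6 + 10*111 = 6 + 1110 = 1116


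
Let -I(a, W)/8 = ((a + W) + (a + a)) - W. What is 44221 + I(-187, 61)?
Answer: 48709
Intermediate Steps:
I(a, W) = -24*a (I(a, W) = -8*(((a + W) + (a + a)) - W) = -8*(((W + a) + 2*a) - W) = -8*((W + 3*a) - W) = -24*a)
44221 + I(-187, 61) = 44221 - 24*(-187) = 44221 + 4488 = 48709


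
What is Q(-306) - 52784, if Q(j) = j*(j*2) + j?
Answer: 134182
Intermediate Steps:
Q(j) = j + 2*j² (Q(j) = j*(2*j) + j = 2*j² + j = j + 2*j²)
Q(-306) - 52784 = -306*(1 + 2*(-306)) - 52784 = -306*(1 - 612) - 52784 = -306*(-611) - 52784 = 186966 - 52784 = 134182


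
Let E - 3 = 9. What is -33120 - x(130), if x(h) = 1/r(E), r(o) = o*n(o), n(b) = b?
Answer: -4769281/144 ≈ -33120.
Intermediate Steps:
E = 12 (E = 3 + 9 = 12)
r(o) = o² (r(o) = o*o = o²)
x(h) = 1/144 (x(h) = 1/(12²) = 1/144)
-33120 - x(130) = -33120 - 1*1/144 = -33120 - 1/144 = -4769281/144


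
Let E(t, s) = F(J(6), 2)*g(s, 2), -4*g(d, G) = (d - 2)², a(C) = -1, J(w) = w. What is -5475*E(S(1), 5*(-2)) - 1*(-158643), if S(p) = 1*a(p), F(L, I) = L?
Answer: 1341243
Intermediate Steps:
g(d, G) = -(-2 + d)²/4 (g(d, G) = -(d - 2)²/4 = -(-2 + d)²/4)
S(p) = -1 (S(p) = 1*(-1) = -1)
E(t, s) = -3*(-2 + s)²/2 (E(t, s) = 6*(-(-2 + s)²/4) = -3*(-2 + s)²/2)
-5475*E(S(1), 5*(-2)) - 1*(-158643) = -(-16425)*(-2 + 5*(-2))²/2 - 1*(-158643) = -(-16425)*(-2 - 10)²/2 + 158643 = -(-16425)*(-12)²/2 + 158643 = -(-16425)*144/2 + 158643 = -5475*(-216) + 158643 = 1182600 + 158643 = 1341243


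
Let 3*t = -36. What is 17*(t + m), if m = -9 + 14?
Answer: -119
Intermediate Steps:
t = -12 (t = (1/3)*(-36) = -12)
m = 5
17*(t + m) = 17*(-12 + 5) = 17*(-7) = -119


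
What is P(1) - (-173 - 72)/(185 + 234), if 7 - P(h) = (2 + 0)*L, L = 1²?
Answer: 2340/419 ≈ 5.5847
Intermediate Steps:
L = 1
P(h) = 5 (P(h) = 7 - (2 + 0) = 7 - 2 = 5)
P(1) - (-173 - 72)/(185 + 234) = 5 - (-173 - 72)/(185 + 234) = 5 - (-245)/419 = 5 - 1*(-245/419) = 5 + 245/419 = 2340/419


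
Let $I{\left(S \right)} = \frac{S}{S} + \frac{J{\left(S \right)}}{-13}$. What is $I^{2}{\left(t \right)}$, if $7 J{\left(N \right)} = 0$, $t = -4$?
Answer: $1$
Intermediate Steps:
$J{\left(N \right)} = 0$ ($J{\left(N \right)} = \frac{1}{7} \cdot 0 = 0$)
$I{\left(S \right)} = 1$ ($I{\left(S \right)} = \frac{S}{S} + \frac{0}{-13} = 1 + 0 \left(- \frac{1}{13}\right) = 1 + 0 = 1$)
$I^{2}{\left(t \right)} = 1^{2} = 1$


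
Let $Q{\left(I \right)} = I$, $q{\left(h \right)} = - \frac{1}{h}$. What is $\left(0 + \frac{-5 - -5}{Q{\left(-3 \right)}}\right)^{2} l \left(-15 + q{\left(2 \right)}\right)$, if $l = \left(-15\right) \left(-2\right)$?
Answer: $0$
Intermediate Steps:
$l = 30$
$\left(0 + \frac{-5 - -5}{Q{\left(-3 \right)}}\right)^{2} l \left(-15 + q{\left(2 \right)}\right) = \left(0 + \frac{-5 - -5}{-3}\right)^{2} \cdot 30 \left(-15 - \frac{1}{2}\right) = \left(0 + \left(-5 + 5\right) \left(- \frac{1}{3}\right)\right)^{2} \cdot 30 \left(-15 - \frac{1}{2}\right) = \left(0 + 0 \left(- \frac{1}{3}\right)\right)^{2} \cdot 30 \left(-15 - \frac{1}{2}\right) = \left(0 + 0\right)^{2} \cdot 30 \left(- \frac{31}{2}\right) = 0^{2} \cdot 30 \left(- \frac{31}{2}\right) = 0 \cdot 30 \left(- \frac{31}{2}\right) = 0 \left(- \frac{31}{2}\right) = 0$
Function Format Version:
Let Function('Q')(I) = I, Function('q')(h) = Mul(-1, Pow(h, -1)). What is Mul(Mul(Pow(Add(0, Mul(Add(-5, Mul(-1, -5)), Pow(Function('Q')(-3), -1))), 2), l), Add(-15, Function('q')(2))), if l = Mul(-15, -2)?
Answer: 0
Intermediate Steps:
l = 30
Mul(Mul(Pow(Add(0, Mul(Add(-5, Mul(-1, -5)), Pow(Function('Q')(-3), -1))), 2), l), Add(-15, Function('q')(2))) = Mul(Mul(Pow(Add(0, Mul(Add(-5, Mul(-1, -5)), Pow(-3, -1))), 2), 30), Add(-15, Mul(-1, Pow(2, -1)))) = Mul(Mul(Pow(Add(0, Mul(Add(-5, 5), Rational(-1, 3))), 2), 30), Add(-15, Mul(-1, Rational(1, 2)))) = Mul(Mul(Pow(Add(0, Mul(0, Rational(-1, 3))), 2), 30), Add(-15, Rational(-1, 2))) = Mul(Mul(Pow(Add(0, 0), 2), 30), Rational(-31, 2)) = Mul(Mul(Pow(0, 2), 30), Rational(-31, 2)) = Mul(Mul(0, 30), Rational(-31, 2)) = Mul(0, Rational(-31, 2)) = 0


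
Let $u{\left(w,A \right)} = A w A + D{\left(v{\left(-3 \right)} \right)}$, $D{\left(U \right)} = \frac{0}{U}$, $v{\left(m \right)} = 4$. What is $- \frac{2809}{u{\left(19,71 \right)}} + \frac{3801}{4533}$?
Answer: $\frac{117107594}{144722069} \approx 0.80919$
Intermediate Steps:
$D{\left(U \right)} = 0$
$u{\left(w,A \right)} = w A^{2}$ ($u{\left(w,A \right)} = A w A + 0 = w A^{2} + 0 = w A^{2}$)
$- \frac{2809}{u{\left(19,71 \right)}} + \frac{3801}{4533} = - \frac{2809}{19 \cdot 71^{2}} + \frac{3801}{4533} = - \frac{2809}{19 \cdot 5041} + 3801 \cdot \frac{1}{4533} = - \frac{2809}{95779} + \frac{1267}{1511} = \frac{117107594}{144722069}$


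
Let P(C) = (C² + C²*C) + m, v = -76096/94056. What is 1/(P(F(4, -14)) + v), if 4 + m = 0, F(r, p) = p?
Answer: -11757/30013376 ≈ -0.00039173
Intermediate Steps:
m = -4 (m = -4 + 0 = -4)
v = -9512/11757 (v = -76096*1/94056 = -9512/11757 ≈ -0.80905)
P(C) = -4 + C² + C³ (P(C) = (C² + C²*C) - 4 = (C² + C³) - 4 = -4 + C² + C³)
1/(P(F(4, -14)) + v) = 1/((-4 + (-14)² + (-14)³) - 9512/11757) = 1/((-4 + 196 - 2744) - 9512/11757) = 1/(-2552 - 9512/11757) = 1/(-30013376/11757) = -11757/30013376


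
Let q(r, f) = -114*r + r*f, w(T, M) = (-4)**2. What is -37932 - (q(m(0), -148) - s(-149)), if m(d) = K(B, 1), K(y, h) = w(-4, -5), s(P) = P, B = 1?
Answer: -33889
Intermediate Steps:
w(T, M) = 16
K(y, h) = 16
m(d) = 16
q(r, f) = -114*r + f*r
-37932 - (q(m(0), -148) - s(-149)) = -37932 - (16*(-114 - 148) - 1*(-149)) = -37932 - (16*(-262) + 149) = -37932 - (-4192 + 149) = -37932 - 1*(-4043) = -37932 + 4043 = -33889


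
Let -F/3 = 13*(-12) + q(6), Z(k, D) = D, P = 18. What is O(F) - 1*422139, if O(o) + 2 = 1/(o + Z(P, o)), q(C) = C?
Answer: -379926899/900 ≈ -4.2214e+5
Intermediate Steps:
F = 450 (F = -3*(13*(-12) + 6) = -3*(-156 + 6) = -3*(-150) = 450)
O(o) = -2 + 1/(2*o) (O(o) = -2 + 1/(o + o) = -2 + 1/(2*o))
O(F) - 1*422139 = (-2 + (½)/450) - 1*422139 = (-2 + (½)*(1/450)) - 422139 = (-2 + 1/900) - 422139 = -1799/900 - 422139 = -379926899/900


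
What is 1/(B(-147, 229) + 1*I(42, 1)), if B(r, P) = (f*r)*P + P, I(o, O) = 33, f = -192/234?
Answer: 13/362478 ≈ 3.5864e-5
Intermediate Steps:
f = -32/39 (f = -192*1/234 = -32/39 ≈ -0.82051)
B(r, P) = P - 32*P*r/39 (B(r, P) = (-32*r/39)*P + P = -32*P*r/39 + P = P - 32*P*r/39)
1/(B(-147, 229) + 1*I(42, 1)) = 1/((1/39)*229*(39 - 32*(-147)) + 1*33) = 1/((1/39)*229*(39 + 4704) + 33) = 1/((1/39)*229*4743 + 33) = 1/(362049/13 + 33) = 1/(362478/13) = 13/362478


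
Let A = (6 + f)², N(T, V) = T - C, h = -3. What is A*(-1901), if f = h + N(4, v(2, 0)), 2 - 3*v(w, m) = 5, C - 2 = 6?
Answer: -1901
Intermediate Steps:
C = 8 (C = 2 + 6 = 8)
v(w, m) = -1 (v(w, m) = ⅔ - ⅓*5 = ⅔ - 5/3 = -1)
N(T, V) = -8 + T (N(T, V) = T - 1*8 = T - 8 = -8 + T)
f = -7 (f = -3 + (-8 + 4) = -3 - 4 = -7)
A = 1 (A = (6 - 7)² = (-1)² = 1)
A*(-1901) = 1*(-1901) = -1901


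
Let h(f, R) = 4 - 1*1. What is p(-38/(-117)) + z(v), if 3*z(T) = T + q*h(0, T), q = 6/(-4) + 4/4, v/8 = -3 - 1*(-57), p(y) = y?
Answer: 33655/234 ≈ 143.82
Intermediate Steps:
h(f, R) = 3 (h(f, R) = 4 - 1 = 3)
v = 432 (v = 8*(-3 - 1*(-57)) = 8*(-3 + 57) = 8*54 = 432)
q = -1/2 (q = 6*(-1/4) + 4*(1/4) = -3/2 + 1 = -1/2 ≈ -0.50000)
z(T) = -1/2 + T/3 (z(T) = (T - 1/2*3)/3 = (T - 3/2)/3 = (-3/2 + T)/3 = -1/2 + T/3)
p(-38/(-117)) + z(v) = -38/(-117) + (-1/2 + (1/3)*432) = -38*(-1/117) + (-1/2 + 144) = 38/117 + 287/2 = 33655/234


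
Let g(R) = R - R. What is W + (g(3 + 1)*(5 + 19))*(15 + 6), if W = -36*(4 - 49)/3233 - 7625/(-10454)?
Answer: 41587105/33797782 ≈ 1.2305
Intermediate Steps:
g(R) = 0
W = 41587105/33797782 (W = -36*(-45)*(1/3233) - 7625*(-1/10454) = 1620*(1/3233) + 7625/10454 = 1620/3233 + 7625/10454 = 41587105/33797782 ≈ 1.2305)
W + (g(3 + 1)*(5 + 19))*(15 + 6) = 41587105/33797782 + (0*(5 + 19))*(15 + 6) = 41587105/33797782 + (0*24)*21 = 41587105/33797782 + 0*21 = 41587105/33797782 + 0 = 41587105/33797782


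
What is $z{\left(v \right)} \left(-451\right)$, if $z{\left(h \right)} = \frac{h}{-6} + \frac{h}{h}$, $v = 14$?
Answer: $\frac{1804}{3} \approx 601.33$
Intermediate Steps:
$z{\left(h \right)} = 1 - \frac{h}{6}$ ($z{\left(h \right)} = h \left(- \frac{1}{6}\right) + 1 = - \frac{h}{6} + 1 = 1 - \frac{h}{6}$)
$z{\left(v \right)} \left(-451\right) = \left(1 - \frac{7}{3}\right) \left(-451\right) = \left(- \frac{4}{3}\right) \left(-451\right) = \frac{1804}{3}$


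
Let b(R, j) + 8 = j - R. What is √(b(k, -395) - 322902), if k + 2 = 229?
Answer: 6*I*√8987 ≈ 568.8*I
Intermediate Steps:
k = 227 (k = -2 + 229 = 227)
b(R, j) = -8 + j - R (b(R, j) = -8 + (j - R) = -8 + j - R)
√(b(k, -395) - 322902) = √((-8 - 395 - 1*227) - 322902) = √((-8 - 395 - 227) - 322902) = √(-630 - 322902) = √(-323532) = 6*I*√8987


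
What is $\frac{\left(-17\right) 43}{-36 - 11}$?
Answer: $\frac{731}{47} \approx 15.553$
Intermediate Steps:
$\frac{\left(-17\right) 43}{-36 - 11} = - \frac{731}{-47} = \left(-731\right) \left(- \frac{1}{47}\right) = \frac{731}{47}$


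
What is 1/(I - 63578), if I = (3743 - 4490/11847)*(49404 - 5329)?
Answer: 11847/1953480767759 ≈ 6.0646e-9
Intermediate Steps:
I = 1954233976325/11847 (I = (3743 - 4490*1/11847)*44075 = (3743 - 4490/11847)*44075 = (44338831/11847)*44075 = 1954233976325/11847 ≈ 1.6496e+8)
1/(I - 63578) = 1/(1954233976325/11847 - 63578) = 1/(1953480767759/11847) = 11847/1953480767759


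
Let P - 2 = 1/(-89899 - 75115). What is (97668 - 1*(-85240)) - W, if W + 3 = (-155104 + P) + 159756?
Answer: 29414900599/165014 ≈ 1.7826e+5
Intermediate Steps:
P = 330027/165014 (P = 2 + 1/(-89899 - 75115) = 2 + 1/(-165014) = 2 - 1/165014 = 330027/165014 ≈ 2.0000)
W = 767480113/165014 (W = -3 + ((-155104 + 330027/165014) + 159756) = -3 + (-25594001429/165014 + 159756) = -3 + 767975155/165014 = 767480113/165014 ≈ 4651.0)
(97668 - 1*(-85240)) - W = (97668 - 1*(-85240)) - 1*767480113/165014 = (97668 + 85240) - 767480113/165014 = 182908 - 767480113/165014 = 29414900599/165014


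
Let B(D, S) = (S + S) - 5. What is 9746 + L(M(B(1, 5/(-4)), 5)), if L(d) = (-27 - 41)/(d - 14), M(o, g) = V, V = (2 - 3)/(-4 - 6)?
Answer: 1355374/139 ≈ 9750.9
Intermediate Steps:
V = ⅒ (V = -1/(-10) = -1*(-⅒) = ⅒ ≈ 0.10000)
B(D, S) = -5 + 2*S (B(D, S) = 2*S - 5 = -5 + 2*S)
M(o, g) = ⅒
L(d) = -68/(-14 + d)
9746 + L(M(B(1, 5/(-4)), 5)) = 9746 - 68/(-14 + ⅒) = 9746 - 68/(-139/10) = 9746 - 68*(-10/139) = 9746 + 680/139 = 1355374/139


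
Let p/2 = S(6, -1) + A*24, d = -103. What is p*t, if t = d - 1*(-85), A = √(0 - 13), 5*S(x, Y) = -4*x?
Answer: 864/5 - 864*I*√13 ≈ 172.8 - 3115.2*I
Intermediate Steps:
S(x, Y) = -4*x/5 (S(x, Y) = (-4*x)/5 = -4*x/5)
A = I*√13 (A = √(-13) = I*√13 ≈ 3.6056*I)
p = -48/5 + 48*I*√13 (p = 2*(-⅘*6 + (I*√13)*24) = 2*(-24/5 + 24*I*√13) = -48/5 + 48*I*√13 ≈ -9.6 + 173.07*I)
t = -18 (t = -103 - 1*(-85) = -103 + 85 = -18)
p*t = (-48/5 + 48*I*√13)*(-18) = 864/5 - 864*I*√13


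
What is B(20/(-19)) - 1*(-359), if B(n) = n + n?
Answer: 6781/19 ≈ 356.89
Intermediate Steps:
B(n) = 2*n
B(20/(-19)) - 1*(-359) = 2*(20/(-19)) - 1*(-359) = 2*(20*(-1/19)) + 359 = 2*(-20/19) + 359 = -40/19 + 359 = 6781/19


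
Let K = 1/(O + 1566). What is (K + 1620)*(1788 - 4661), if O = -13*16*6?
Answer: -1480057553/318 ≈ -4.6543e+6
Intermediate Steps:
O = -1248 (O = -208*6 = -1248)
K = 1/318 (K = 1/(-1248 + 1566) = 1/318 ≈ 0.0031447)
(K + 1620)*(1788 - 4661) = (1/318 + 1620)*(1788 - 4661) = (515161/318)*(-2873) = -1480057553/318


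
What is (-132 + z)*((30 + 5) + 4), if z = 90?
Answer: -1638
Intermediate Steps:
(-132 + z)*((30 + 5) + 4) = (-132 + 90)*((30 + 5) + 4) = -42*(35 + 4) = -42*39 = -1638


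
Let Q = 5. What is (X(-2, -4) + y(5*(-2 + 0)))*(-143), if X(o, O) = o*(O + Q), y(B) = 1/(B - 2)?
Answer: 3575/12 ≈ 297.92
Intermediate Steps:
y(B) = 1/(-2 + B)
X(o, O) = o*(5 + O) (X(o, O) = o*(O + 5) = o*(5 + O))
(X(-2, -4) + y(5*(-2 + 0)))*(-143) = (-2*(5 - 4) + 1/(-2 + 5*(-2 + 0)))*(-143) = (-2*1 + 1/(-2 + 5*(-2)))*(-143) = (-2 + 1/(-2 - 10))*(-143) = (-2 + 1/(-12))*(-143) = (-2 - 1/12)*(-143) = -25/12*(-143) = 3575/12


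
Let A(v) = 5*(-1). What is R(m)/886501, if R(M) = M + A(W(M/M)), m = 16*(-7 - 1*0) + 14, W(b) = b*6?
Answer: -103/886501 ≈ -0.00011619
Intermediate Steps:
W(b) = 6*b
A(v) = -5
m = -98 (m = 16*(-7 + 0) + 14 = 16*(-7) + 14 = -112 + 14 = -98)
R(M) = -5 + M (R(M) = M - 5 = -5 + M)
R(m)/886501 = (-5 - 98)/886501 = -103*1/886501 = -103/886501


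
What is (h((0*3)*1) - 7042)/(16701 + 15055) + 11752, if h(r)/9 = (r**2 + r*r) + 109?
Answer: 373190451/31756 ≈ 11752.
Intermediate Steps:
h(r) = 981 + 18*r**2 (h(r) = 9*((r**2 + r*r) + 109) = 9*((r**2 + r**2) + 109) = 9*(2*r**2 + 109) = 9*(109 + 2*r**2) = 981 + 18*r**2)
(h((0*3)*1) - 7042)/(16701 + 15055) + 11752 = ((981 + 18*((0*3)*1)**2) - 7042)/(16701 + 15055) + 11752 = ((981 + 18*(0*1)**2) - 7042)/31756 + 11752 = ((981 + 18*0**2) - 7042)*(1/31756) + 11752 = ((981 + 18*0) - 7042)*(1/31756) + 11752 = ((981 + 0) - 7042)*(1/31756) + 11752 = (981 - 7042)*(1/31756) + 11752 = -6061*1/31756 + 11752 = -6061/31756 + 11752 = 373190451/31756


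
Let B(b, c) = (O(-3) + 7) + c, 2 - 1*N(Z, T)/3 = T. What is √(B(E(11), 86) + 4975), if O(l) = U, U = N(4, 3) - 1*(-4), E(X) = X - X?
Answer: √5069 ≈ 71.197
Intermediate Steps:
N(Z, T) = 6 - 3*T
E(X) = 0
U = 1 (U = (6 - 3*3) - 1*(-4) = (6 - 9) + 4 = -3 + 4 = 1)
O(l) = 1
B(b, c) = 8 + c (B(b, c) = (1 + 7) + c = 8 + c)
√(B(E(11), 86) + 4975) = √((8 + 86) + 4975) = √(94 + 4975) = √5069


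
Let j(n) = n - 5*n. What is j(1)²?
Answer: 16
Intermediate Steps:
j(n) = -4*n
j(1)² = (-4*1)² = (-4)² = 16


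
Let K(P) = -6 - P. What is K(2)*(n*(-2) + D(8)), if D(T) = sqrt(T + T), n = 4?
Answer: 32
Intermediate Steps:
D(T) = sqrt(2)*sqrt(T) (D(T) = sqrt(2*T) = sqrt(2)*sqrt(T))
K(2)*(n*(-2) + D(8)) = (-6 - 1*2)*(4*(-2) + sqrt(2)*sqrt(8)) = (-6 - 2)*(-8 + sqrt(2)*(2*sqrt(2))) = -8*(-8 + 4) = -8*(-4) = 32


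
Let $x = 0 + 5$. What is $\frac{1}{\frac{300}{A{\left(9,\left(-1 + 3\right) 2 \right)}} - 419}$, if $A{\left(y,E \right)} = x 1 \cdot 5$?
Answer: $- \frac{1}{407} \approx -0.002457$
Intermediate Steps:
$x = 5$
$A{\left(y,E \right)} = 25$ ($A{\left(y,E \right)} = 5 \cdot 1 \cdot 5 = 5 \cdot 5 = 25$)
$\frac{1}{\frac{300}{A{\left(9,\left(-1 + 3\right) 2 \right)}} - 419} = \frac{1}{\frac{300}{25} - 419} = \frac{1}{300 \cdot \frac{1}{25} - 419} = \frac{1}{12 - 419} = \frac{1}{-407} = - \frac{1}{407}$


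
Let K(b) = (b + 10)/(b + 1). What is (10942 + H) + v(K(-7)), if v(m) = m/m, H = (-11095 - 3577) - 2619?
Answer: -6348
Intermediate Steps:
H = -17291 (H = -14672 - 2619 = -17291)
K(b) = (10 + b)/(1 + b)
v(m) = 1
(10942 + H) + v(K(-7)) = (10942 - 17291) + 1 = -6349 + 1 = -6348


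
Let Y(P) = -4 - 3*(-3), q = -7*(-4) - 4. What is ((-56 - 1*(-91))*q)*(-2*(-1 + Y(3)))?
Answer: -6720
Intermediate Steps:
q = 24 (q = 28 - 4 = 24)
Y(P) = 5 (Y(P) = -4 + 9 = 5)
((-56 - 1*(-91))*q)*(-2*(-1 + Y(3))) = ((-56 - 1*(-91))*24)*(-2*(-1 + 5)) = ((-56 + 91)*24)*(-2*4) = (35*24)*(-8) = 840*(-8) = -6720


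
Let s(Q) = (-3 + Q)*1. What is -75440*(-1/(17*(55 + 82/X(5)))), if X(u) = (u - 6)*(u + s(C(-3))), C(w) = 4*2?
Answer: 188600/1989 ≈ 94.822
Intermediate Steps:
C(w) = 8
s(Q) = -3 + Q
X(u) = (-6 + u)*(5 + u) (X(u) = (u - 6)*(u + (-3 + 8)) = (-6 + u)*(u + 5) = (-6 + u)*(5 + u))
-75440*(-1/(17*(55 + 82/X(5)))) = -75440*(-1/(17*(55 + 82/(-30 + 5² - 1*5)))) = -75440*(-1/(17*(55 + 82/(-30 + 25 - 5)))) = -75440*(-1/(17*(55 + 82/(-10)))) = -75440*(-1/(17*(55 + 82*(-⅒)))) = -75440*(-1/(17*(55 - 41/5))) = -75440/((234/5)*(-17)) = -75440/(-3978/5) = -75440*(-5/3978) = 188600/1989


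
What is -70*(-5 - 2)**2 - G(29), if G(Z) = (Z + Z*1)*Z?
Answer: -5112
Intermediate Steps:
G(Z) = 2*Z**2 (G(Z) = (Z + Z)*Z = (2*Z)*Z = 2*Z**2)
-70*(-5 - 2)**2 - G(29) = -70*(-5 - 2)**2 - 2*29**2 = -70*(-7)**2 - 2*841 = -70*49 - 1*1682 = -3430 - 1682 = -5112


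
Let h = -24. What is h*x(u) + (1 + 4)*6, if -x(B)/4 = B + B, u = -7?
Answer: -1314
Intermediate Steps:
x(B) = -8*B (x(B) = -4*(B + B) = -8*B)
h*x(u) + (1 + 4)*6 = -(-192)*(-7) + (1 + 4)*6 = -24*56 + 5*6 = -1344 + 30 = -1314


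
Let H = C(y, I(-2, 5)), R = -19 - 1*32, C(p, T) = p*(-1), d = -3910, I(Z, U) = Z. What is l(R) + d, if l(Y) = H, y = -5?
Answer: -3905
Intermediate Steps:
C(p, T) = -p
R = -51 (R = -19 - 32 = -51)
H = 5 (H = -1*(-5) = 5)
l(Y) = 5
l(R) + d = 5 - 3910 = -3905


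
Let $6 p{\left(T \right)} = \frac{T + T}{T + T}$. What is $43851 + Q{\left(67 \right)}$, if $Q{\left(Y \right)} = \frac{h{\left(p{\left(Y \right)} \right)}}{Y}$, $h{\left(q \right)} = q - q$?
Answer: $43851$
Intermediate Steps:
$p{\left(T \right)} = \frac{1}{6}$ ($p{\left(T \right)} = \frac{\left(T + T\right) \frac{1}{T + T}}{6} = \frac{2 T \frac{1}{2 T}}{6} = \frac{1}{6} \cdot 1 = \frac{1}{6}$)
$h{\left(q \right)} = 0$
$Q{\left(Y \right)} = 0$ ($Q{\left(Y \right)} = \frac{0}{Y} = 0$)
$43851 + Q{\left(67 \right)} = 43851 + 0 = 43851$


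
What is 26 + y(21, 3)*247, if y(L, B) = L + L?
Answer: 10400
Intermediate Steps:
y(L, B) = 2*L
26 + y(21, 3)*247 = 26 + (2*21)*247 = 26 + 42*247 = 26 + 10374 = 10400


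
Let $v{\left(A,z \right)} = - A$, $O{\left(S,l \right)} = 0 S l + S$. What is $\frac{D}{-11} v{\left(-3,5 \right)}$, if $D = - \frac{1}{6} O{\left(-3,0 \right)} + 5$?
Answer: $- \frac{3}{2} \approx -1.5$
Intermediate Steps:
$O{\left(S,l \right)} = S$ ($O{\left(S,l \right)} = 0 l + S = 0 + S = S$)
$D = \frac{11}{2}$ ($D = - \frac{1}{6} \left(-3\right) + 5 = \left(-1\right) \frac{1}{6} \left(-3\right) + 5 = \left(- \frac{1}{6}\right) \left(-3\right) + 5 = \frac{1}{2} + 5 = \frac{11}{2} \approx 5.5$)
$\frac{D}{-11} v{\left(-3,5 \right)} = \frac{11}{2 \left(-11\right)} \left(\left(-1\right) \left(-3\right)\right) = \frac{11}{2} \left(- \frac{1}{11}\right) 3 = \left(- \frac{1}{2}\right) 3 = - \frac{3}{2}$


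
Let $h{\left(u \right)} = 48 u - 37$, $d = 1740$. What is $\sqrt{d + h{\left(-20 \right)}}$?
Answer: $\sqrt{743} \approx 27.258$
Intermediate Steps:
$h{\left(u \right)} = -37 + 48 u$
$\sqrt{d + h{\left(-20 \right)}} = \sqrt{1740 + \left(-37 + 48 \left(-20\right)\right)} = \sqrt{1740 - 997} = \sqrt{743}$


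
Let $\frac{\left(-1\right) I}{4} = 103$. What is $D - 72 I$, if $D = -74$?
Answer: $29590$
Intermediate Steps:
$I = -412$ ($I = \left(-4\right) 103 = -412$)
$D - 72 I = -74 - -29664 = -74 + 29664 = 29590$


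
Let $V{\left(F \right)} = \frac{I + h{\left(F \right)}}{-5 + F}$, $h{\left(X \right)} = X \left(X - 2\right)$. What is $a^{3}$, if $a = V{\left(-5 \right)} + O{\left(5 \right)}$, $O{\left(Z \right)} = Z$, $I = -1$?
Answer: $\frac{512}{125} \approx 4.096$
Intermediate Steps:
$h{\left(X \right)} = X \left(-2 + X\right)$
$V{\left(F \right)} = \frac{-1 + F \left(-2 + F\right)}{-5 + F}$
$a = \frac{8}{5}$ ($a = \frac{-1 - 5 \left(-2 - 5\right)}{-5 - 5} + 5 = \frac{-1 - -35}{-10} + 5 = - \frac{-1 + 35}{10} + 5 = \left(- \frac{1}{10}\right) 34 + 5 = - \frac{17}{5} + 5 = \frac{8}{5} \approx 1.6$)
$a^{3} = \left(\frac{8}{5}\right)^{3} = \frac{512}{125}$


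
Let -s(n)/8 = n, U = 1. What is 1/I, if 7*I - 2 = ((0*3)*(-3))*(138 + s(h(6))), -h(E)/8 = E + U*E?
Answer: 7/2 ≈ 3.5000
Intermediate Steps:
h(E) = -16*E (h(E) = -8*(E + 1*E) = -8*(E + E) = -16*E)
s(n) = -8*n
I = 2/7 (I = 2/7 + (((0*3)*(-3))*(138 - (-128)*6))/7 = 2/7 + ((0*(-3))*(138 - 8*(-96)))/7 = 2/7 + (0*(138 + 768))/7 = 2/7 + (0*906)/7 = 2/7 + (⅐)*0 = 2/7 + 0 = 2/7 ≈ 0.28571)
1/I = 1/(2/7) = 7/2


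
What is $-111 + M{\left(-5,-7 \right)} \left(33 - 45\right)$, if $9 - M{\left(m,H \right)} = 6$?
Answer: $-147$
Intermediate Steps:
$M{\left(m,H \right)} = 3$ ($M{\left(m,H \right)} = 9 - 6 = 3$)
$-111 + M{\left(-5,-7 \right)} \left(33 - 45\right) = -111 + 3 \left(33 - 45\right) = -111 + 3 \left(-12\right) = -111 - 36 = -147$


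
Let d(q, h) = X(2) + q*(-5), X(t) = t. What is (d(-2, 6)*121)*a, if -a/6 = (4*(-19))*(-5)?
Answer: -3310560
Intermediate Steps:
a = -2280 (a = -6*4*(-19)*(-5) = -(-456)*(-5) = -6*380 = -2280)
d(q, h) = 2 - 5*q (d(q, h) = 2 + q*(-5) = 2 - 5*q)
(d(-2, 6)*121)*a = ((2 - 5*(-2))*121)*(-2280) = ((2 + 10)*121)*(-2280) = (12*121)*(-2280) = 1452*(-2280) = -3310560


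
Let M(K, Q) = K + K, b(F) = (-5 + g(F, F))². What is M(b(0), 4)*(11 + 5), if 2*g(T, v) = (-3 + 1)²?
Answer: 288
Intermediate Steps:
g(T, v) = 2 (g(T, v) = (-3 + 1)²/2 = (½)*(-2)² = (½)*4 = 2)
b(F) = 9 (b(F) = (-5 + 2)² = (-3)² = 9)
M(K, Q) = 2*K
M(b(0), 4)*(11 + 5) = (2*9)*(11 + 5) = 18*16 = 288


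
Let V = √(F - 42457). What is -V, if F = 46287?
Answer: -√3830 ≈ -61.887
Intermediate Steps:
V = √3830 (V = √(46287 - 42457) = √3830 ≈ 61.887)
-V = -√3830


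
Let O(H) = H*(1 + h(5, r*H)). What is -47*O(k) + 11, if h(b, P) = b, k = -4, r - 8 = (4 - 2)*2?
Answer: 1139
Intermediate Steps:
r = 12 (r = 8 + (4 - 2)*2 = 8 + 2*2 = 8 + 4 = 12)
O(H) = 6*H (O(H) = H*(1 + 5) = H*6 = 6*H)
-47*O(k) + 11 = -282*(-4) + 11 = -47*(-24) + 11 = 1128 + 11 = 1139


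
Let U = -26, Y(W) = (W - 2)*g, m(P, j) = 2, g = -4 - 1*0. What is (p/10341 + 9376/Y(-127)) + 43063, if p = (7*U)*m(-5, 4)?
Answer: 19156586885/444663 ≈ 43081.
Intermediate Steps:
g = -4 (g = -4 + 0 = -4)
Y(W) = 8 - 4*W (Y(W) = (W - 2)*(-4) = (-2 + W)*(-4) = 8 - 4*W)
p = -364 (p = (7*(-26))*2 = -182*2 = -364)
(p/10341 + 9376/Y(-127)) + 43063 = (-364/10341 + 9376/(8 - 4*(-127))) + 43063 = (-364*1/10341 + 9376/(8 + 508)) + 43063 = (-364/10341 + 9376/516) + 43063 = (-364/10341 + 9376*(1/516)) + 43063 = (-364/10341 + 2344/129) + 43063 = 8064116/444663 + 43063 = 19156586885/444663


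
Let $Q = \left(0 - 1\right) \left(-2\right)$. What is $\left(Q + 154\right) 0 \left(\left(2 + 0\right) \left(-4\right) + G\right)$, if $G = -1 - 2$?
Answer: $0$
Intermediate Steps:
$Q = 2$ ($Q = \left(-1\right) \left(-2\right) = 2$)
$G = -3$ ($G = -1 - 2 = -3$)
$\left(Q + 154\right) 0 \left(\left(2 + 0\right) \left(-4\right) + G\right) = \left(2 + 154\right) 0 \left(\left(2 + 0\right) \left(-4\right) - 3\right) = 156 \cdot 0 \left(2 \left(-4\right) - 3\right) = 156 \cdot 0 \left(-8 - 3\right) = 156 \cdot 0 \left(-11\right) = 156 \cdot 0 = 0$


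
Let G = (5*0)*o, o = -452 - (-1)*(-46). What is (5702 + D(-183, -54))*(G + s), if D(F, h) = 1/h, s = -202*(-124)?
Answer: 3856227268/27 ≈ 1.4282e+8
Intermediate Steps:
s = 25048
o = -498 (o = -452 - 1*46 = -452 - 46 = -498)
G = 0 (G = (5*0)*(-498) = 0*(-498) = 0)
(5702 + D(-183, -54))*(G + s) = (5702 + 1/(-54))*(0 + 25048) = (5702 - 1/54)*25048 = (307907/54)*25048 = 3856227268/27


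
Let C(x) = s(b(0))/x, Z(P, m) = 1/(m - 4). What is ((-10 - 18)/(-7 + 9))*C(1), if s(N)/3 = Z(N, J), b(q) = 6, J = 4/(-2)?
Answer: 7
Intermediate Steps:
J = -2 (J = 4*(-½) = -2)
Z(P, m) = 1/(-4 + m)
s(N) = -½ (s(N) = 3/(-4 - 2) = 3/(-6) = 3*(-⅙) = -½)
C(x) = -1/(2*x)
((-10 - 18)/(-7 + 9))*C(1) = ((-10 - 18)/(-7 + 9))*(-½/1) = (-28/2)*(-½*1) = -28*½*(-½) = -14*(-½) = 7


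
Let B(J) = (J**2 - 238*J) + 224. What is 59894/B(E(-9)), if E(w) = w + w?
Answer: 29947/2416 ≈ 12.395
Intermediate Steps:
E(w) = 2*w
B(J) = 224 + J**2 - 238*J
59894/B(E(-9)) = 59894/(224 + (2*(-9))**2 - 476*(-9)) = 59894/(224 + (-18)**2 - 238*(-18)) = 59894/(224 + 324 + 4284) = 59894/4832 = 59894*(1/4832) = 29947/2416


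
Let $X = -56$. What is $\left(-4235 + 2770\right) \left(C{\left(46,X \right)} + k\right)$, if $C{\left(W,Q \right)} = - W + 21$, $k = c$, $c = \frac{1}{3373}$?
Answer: $\frac{123534660}{3373} \approx 36625.0$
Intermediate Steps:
$c = \frac{1}{3373} \approx 0.00029647$
$k = \frac{1}{3373} \approx 0.00029647$
$C{\left(W,Q \right)} = 21 - W$
$\left(-4235 + 2770\right) \left(C{\left(46,X \right)} + k\right) = \left(-4235 + 2770\right) \left(\left(21 - 46\right) + \frac{1}{3373}\right) = - 1465 \left(\left(21 - 46\right) + \frac{1}{3373}\right) = - 1465 \left(-25 + \frac{1}{3373}\right) = \left(-1465\right) \left(- \frac{84324}{3373}\right) = \frac{123534660}{3373}$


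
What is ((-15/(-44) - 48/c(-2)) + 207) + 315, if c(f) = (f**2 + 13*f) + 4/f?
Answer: 23071/44 ≈ 524.34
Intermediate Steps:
c(f) = f**2 + 4/f + 13*f
((-15/(-44) - 48/c(-2)) + 207) + 315 = ((-15/(-44) - 48*(-2/(4 + (-2)**2*(13 - 2)))) + 207) + 315 = ((-15*(-1/44) - 48*(-2/(4 + 4*11))) + 207) + 315 = ((15/44 - 48*(-2/(4 + 44))) + 207) + 315 = ((15/44 - 48/((-1/2*48))) + 207) + 315 = ((15/44 - 48/(-24)) + 207) + 315 = ((15/44 - 48*(-1/24)) + 207) + 315 = ((15/44 + 2) + 207) + 315 = (103/44 + 207) + 315 = 9211/44 + 315 = 23071/44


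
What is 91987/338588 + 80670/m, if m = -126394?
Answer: -7843644541/21397745836 ≈ -0.36656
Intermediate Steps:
91987/338588 + 80670/m = 91987/338588 + 80670/(-126394) = 91987*(1/338588) + 80670*(-1/126394) = 91987/338588 - 40335/63197 = -7843644541/21397745836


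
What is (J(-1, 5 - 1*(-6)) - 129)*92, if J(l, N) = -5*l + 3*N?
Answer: -8372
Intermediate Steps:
(J(-1, 5 - 1*(-6)) - 129)*92 = ((-5*(-1) + 3*(5 - 1*(-6))) - 129)*92 = ((5 + 3*(5 + 6)) - 129)*92 = ((5 + 3*11) - 129)*92 = ((5 + 33) - 129)*92 = (38 - 129)*92 = -91*92 = -8372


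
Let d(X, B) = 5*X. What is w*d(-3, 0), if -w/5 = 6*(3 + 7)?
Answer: 4500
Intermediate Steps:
w = -300 (w = -30*(3 + 7) = -30*10 = -5*60 = -300)
w*d(-3, 0) = -1500*(-3) = -300*(-15) = 4500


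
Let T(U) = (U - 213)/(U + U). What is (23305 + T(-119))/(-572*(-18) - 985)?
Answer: 2773461/1108009 ≈ 2.5031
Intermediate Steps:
T(U) = (-213 + U)/(2*U) (T(U) = (-213 + U)/((2*U)) = (-213 + U)*(1/(2*U)) = (-213 + U)/(2*U))
(23305 + T(-119))/(-572*(-18) - 985) = (23305 + (½)*(-213 - 119)/(-119))/(-572*(-18) - 985) = (23305 + (½)*(-1/119)*(-332))/(10296 - 985) = (23305 + 166/119)/9311 = (2773461/119)*(1/9311) = 2773461/1108009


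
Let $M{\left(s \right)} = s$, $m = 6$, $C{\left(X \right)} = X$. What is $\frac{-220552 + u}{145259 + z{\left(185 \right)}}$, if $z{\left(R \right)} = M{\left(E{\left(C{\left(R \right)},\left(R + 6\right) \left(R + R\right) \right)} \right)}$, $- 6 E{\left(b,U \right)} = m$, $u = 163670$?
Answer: $- \frac{28441}{72629} \approx -0.39159$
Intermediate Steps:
$E{\left(b,U \right)} = -1$ ($E{\left(b,U \right)} = \left(- \frac{1}{6}\right) 6 = -1$)
$z{\left(R \right)} = -1$
$\frac{-220552 + u}{145259 + z{\left(185 \right)}} = \frac{-220552 + 163670}{145259 - 1} = - \frac{56882}{145258} = \left(-56882\right) \frac{1}{145258} = - \frac{28441}{72629}$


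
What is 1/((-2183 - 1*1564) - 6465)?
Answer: -1/10212 ≈ -9.7924e-5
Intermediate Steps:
1/((-2183 - 1*1564) - 6465) = 1/((-2183 - 1564) - 6465) = 1/(-3747 - 6465) = 1/(-10212) = -1/10212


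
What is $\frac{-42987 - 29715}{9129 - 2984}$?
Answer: $- \frac{72702}{6145} \approx -11.831$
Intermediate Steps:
$\frac{-42987 - 29715}{9129 - 2984} = - \frac{72702}{6145}$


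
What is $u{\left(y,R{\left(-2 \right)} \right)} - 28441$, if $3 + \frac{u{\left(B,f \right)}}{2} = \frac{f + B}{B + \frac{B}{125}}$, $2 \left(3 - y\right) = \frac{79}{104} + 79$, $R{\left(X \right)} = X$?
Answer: $- \frac{13746656156}{483273} \approx -28445.0$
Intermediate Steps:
$y = - \frac{7671}{208}$ ($y = 3 - \frac{\frac{79}{104} + 79}{2} = 3 - \frac{8295}{208} = - \frac{7671}{208} \approx -36.88$)
$u{\left(B,f \right)} = -6 + \frac{125 \left(B + f\right)}{63 B}$ ($u{\left(B,f \right)} = -6 + 2 \frac{f + B}{B + \frac{B}{125}} = -6 + 2 \frac{B + f}{B + B \frac{1}{125}} = -6 + 2 \frac{B + f}{B + \frac{B}{125}} = -6 + 2 \frac{B + f}{\frac{126}{125} B} = -6 + 2 \left(B + f\right) \frac{125}{126 B} = -6 + 2 \frac{125 \left(B + f\right)}{126 B} = -6 + \frac{125 \left(B + f\right)}{63 B}$)
$u{\left(y,R{\left(-2 \right)} \right)} - 28441 = \frac{\left(-253\right) \left(- \frac{7671}{208}\right) + 125 \left(-2\right)}{63 \left(- \frac{7671}{208}\right)} - 28441 = \frac{1}{63} \left(- \frac{208}{7671}\right) \left(\frac{1940763}{208} - 250\right) - 28441 = \frac{1}{63} \left(- \frac{208}{7671}\right) \frac{1888763}{208} - 28441 = - \frac{1888763}{483273} - 28441 = - \frac{13746656156}{483273}$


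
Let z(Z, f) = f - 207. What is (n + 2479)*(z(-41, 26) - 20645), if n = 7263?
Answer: -202886892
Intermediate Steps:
z(Z, f) = -207 + f
(n + 2479)*(z(-41, 26) - 20645) = (7263 + 2479)*((-207 + 26) - 20645) = 9742*(-181 - 20645) = 9742*(-20826) = -202886892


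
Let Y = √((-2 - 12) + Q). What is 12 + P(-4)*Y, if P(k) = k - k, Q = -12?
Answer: 12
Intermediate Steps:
P(k) = 0
Y = I*√26 (Y = √((-2 - 12) - 12) = √(-14 - 12) = √(-26) = I*√26 ≈ 5.099*I)
12 + P(-4)*Y = 12 + 0*(I*√26) = 12 + 0 = 12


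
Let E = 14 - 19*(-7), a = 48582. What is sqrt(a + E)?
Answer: sqrt(48729) ≈ 220.75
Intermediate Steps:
E = 147 (E = 14 + 133 = 147)
sqrt(a + E) = sqrt(48582 + 147) = sqrt(48729)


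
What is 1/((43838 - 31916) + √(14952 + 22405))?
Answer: 11922/142096727 - √37357/142096727 ≈ 8.2540e-5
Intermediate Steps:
1/((43838 - 31916) + √(14952 + 22405)) = 1/(11922 + √37357)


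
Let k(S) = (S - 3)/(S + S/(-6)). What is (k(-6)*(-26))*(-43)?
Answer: 10062/5 ≈ 2012.4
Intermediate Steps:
k(S) = 6*(-3 + S)/(5*S) (k(S) = (-3 + S)/(S + S*(-⅙)) = (-3 + S)/(S - S/6) = (-3 + S)/((5*S/6)) = (-3 + S)*(6/(5*S)) = 6*(-3 + S)/(5*S))
(k(-6)*(-26))*(-43) = (((6/5)*(-3 - 6)/(-6))*(-26))*(-43) = (((6/5)*(-⅙)*(-9))*(-26))*(-43) = ((9/5)*(-26))*(-43) = -234/5*(-43) = 10062/5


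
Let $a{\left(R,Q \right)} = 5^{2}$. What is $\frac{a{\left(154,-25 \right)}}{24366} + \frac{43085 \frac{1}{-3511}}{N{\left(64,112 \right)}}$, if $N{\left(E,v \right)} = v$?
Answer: $- \frac{74284165}{684392208} \approx -0.10854$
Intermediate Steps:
$a{\left(R,Q \right)} = 25$
$\frac{a{\left(154,-25 \right)}}{24366} + \frac{43085 \frac{1}{-3511}}{N{\left(64,112 \right)}} = \frac{25}{24366} + \frac{43085 \frac{1}{-3511}}{112} = 25 \cdot \frac{1}{24366} + 43085 \left(- \frac{1}{3511}\right) \frac{1}{112} = \frac{25}{24366} - \frac{6155}{56176} = - \frac{74284165}{684392208}$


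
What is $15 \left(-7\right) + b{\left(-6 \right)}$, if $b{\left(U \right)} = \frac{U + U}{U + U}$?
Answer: $-104$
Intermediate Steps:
$b{\left(U \right)} = 1$ ($b{\left(U \right)} = \frac{2 U}{2 U} = 2 U \frac{1}{2 U} = 1$)
$15 \left(-7\right) + b{\left(-6 \right)} = 15 \left(-7\right) + 1 = -105 + 1 = -104$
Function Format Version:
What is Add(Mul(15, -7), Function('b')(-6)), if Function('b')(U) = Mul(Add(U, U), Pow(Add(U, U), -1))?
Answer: -104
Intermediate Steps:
Function('b')(U) = 1 (Function('b')(U) = Mul(Mul(2, U), Pow(Mul(2, U), -1)) = Mul(Mul(2, U), Mul(Rational(1, 2), Pow(U, -1))) = 1)
Add(Mul(15, -7), Function('b')(-6)) = Add(Mul(15, -7), 1) = Add(-105, 1) = -104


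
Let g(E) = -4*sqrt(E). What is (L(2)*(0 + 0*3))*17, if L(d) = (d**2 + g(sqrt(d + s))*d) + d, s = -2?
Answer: 0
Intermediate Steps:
L(d) = d + d**2 - 4*d*(-2 + d)**(1/4) (L(d) = (d**2 + (-4*(d - 2)**(1/4))*d) + d = (d**2 + (-4*(-2 + d)**(1/4))*d) + d = (d**2 - 4*d*(-2 + d)**(1/4)) + d = d + d**2 - 4*d*(-2 + d)**(1/4))
(L(2)*(0 + 0*3))*17 = ((2*(1 + 2 - 4*(-2 + 2)**(1/4)))*(0 + 0*3))*17 = ((2*(1 + 2 - 4*0**(1/4)))*(0 + 0))*17 = ((2*(1 + 2 - 4*0))*0)*17 = ((2*(1 + 2 + 0))*0)*17 = ((2*3)*0)*17 = (6*0)*17 = 0*17 = 0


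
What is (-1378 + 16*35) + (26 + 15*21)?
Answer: -477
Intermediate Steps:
(-1378 + 16*35) + (26 + 15*21) = (-1378 + 560) + (26 + 315) = -818 + 341 = -477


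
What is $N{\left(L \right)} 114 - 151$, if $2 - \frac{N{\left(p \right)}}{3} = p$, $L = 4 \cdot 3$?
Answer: $-3571$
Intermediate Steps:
$L = 12$
$N{\left(p \right)} = 6 - 3 p$
$N{\left(L \right)} 114 - 151 = \left(6 - 36\right) 114 - 151 = \left(-30\right) 114 - 151 = -3420 - 151 = -3571$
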